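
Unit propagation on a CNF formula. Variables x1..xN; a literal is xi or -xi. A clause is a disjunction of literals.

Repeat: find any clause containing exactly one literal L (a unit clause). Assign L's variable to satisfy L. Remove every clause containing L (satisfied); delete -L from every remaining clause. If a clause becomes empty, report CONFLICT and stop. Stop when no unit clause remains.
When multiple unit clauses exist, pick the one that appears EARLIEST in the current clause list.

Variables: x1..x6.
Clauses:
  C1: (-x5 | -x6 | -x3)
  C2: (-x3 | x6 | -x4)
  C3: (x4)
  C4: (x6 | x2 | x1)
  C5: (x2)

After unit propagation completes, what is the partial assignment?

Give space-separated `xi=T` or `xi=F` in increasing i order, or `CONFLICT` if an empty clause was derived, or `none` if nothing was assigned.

Answer: x2=T x4=T

Derivation:
unit clause [4] forces x4=T; simplify:
  drop -4 from [-3, 6, -4] -> [-3, 6]
  satisfied 1 clause(s); 4 remain; assigned so far: [4]
unit clause [2] forces x2=T; simplify:
  satisfied 2 clause(s); 2 remain; assigned so far: [2, 4]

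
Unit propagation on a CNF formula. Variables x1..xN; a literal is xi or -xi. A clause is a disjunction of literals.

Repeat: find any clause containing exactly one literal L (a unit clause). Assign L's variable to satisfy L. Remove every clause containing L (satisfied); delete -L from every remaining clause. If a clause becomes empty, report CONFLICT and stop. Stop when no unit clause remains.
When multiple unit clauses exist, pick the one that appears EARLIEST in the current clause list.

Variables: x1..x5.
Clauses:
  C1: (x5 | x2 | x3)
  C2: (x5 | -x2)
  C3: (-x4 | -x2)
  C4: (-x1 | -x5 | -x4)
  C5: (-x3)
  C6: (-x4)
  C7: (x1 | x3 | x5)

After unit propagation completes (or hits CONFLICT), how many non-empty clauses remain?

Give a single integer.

Answer: 3

Derivation:
unit clause [-3] forces x3=F; simplify:
  drop 3 from [5, 2, 3] -> [5, 2]
  drop 3 from [1, 3, 5] -> [1, 5]
  satisfied 1 clause(s); 6 remain; assigned so far: [3]
unit clause [-4] forces x4=F; simplify:
  satisfied 3 clause(s); 3 remain; assigned so far: [3, 4]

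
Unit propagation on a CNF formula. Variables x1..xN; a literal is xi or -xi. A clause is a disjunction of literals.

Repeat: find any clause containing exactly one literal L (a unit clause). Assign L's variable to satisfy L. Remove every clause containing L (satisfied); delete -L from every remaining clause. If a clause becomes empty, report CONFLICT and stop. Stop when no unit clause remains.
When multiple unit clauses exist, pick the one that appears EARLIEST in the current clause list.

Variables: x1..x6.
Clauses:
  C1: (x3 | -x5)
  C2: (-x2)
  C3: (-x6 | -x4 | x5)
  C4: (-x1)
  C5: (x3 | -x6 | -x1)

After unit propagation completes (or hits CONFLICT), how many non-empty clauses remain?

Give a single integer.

Answer: 2

Derivation:
unit clause [-2] forces x2=F; simplify:
  satisfied 1 clause(s); 4 remain; assigned so far: [2]
unit clause [-1] forces x1=F; simplify:
  satisfied 2 clause(s); 2 remain; assigned so far: [1, 2]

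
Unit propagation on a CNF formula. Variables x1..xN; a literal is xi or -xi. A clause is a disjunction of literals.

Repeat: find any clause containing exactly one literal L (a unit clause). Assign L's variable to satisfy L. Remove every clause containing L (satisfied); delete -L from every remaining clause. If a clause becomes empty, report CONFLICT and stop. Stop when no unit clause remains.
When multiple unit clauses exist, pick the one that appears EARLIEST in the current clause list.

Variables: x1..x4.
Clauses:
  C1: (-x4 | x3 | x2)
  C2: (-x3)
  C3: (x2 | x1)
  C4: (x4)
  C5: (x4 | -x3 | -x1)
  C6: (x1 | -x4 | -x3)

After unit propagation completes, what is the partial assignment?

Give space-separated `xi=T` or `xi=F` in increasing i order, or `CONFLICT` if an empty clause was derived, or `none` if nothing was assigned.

Answer: x2=T x3=F x4=T

Derivation:
unit clause [-3] forces x3=F; simplify:
  drop 3 from [-4, 3, 2] -> [-4, 2]
  satisfied 3 clause(s); 3 remain; assigned so far: [3]
unit clause [4] forces x4=T; simplify:
  drop -4 from [-4, 2] -> [2]
  satisfied 1 clause(s); 2 remain; assigned so far: [3, 4]
unit clause [2] forces x2=T; simplify:
  satisfied 2 clause(s); 0 remain; assigned so far: [2, 3, 4]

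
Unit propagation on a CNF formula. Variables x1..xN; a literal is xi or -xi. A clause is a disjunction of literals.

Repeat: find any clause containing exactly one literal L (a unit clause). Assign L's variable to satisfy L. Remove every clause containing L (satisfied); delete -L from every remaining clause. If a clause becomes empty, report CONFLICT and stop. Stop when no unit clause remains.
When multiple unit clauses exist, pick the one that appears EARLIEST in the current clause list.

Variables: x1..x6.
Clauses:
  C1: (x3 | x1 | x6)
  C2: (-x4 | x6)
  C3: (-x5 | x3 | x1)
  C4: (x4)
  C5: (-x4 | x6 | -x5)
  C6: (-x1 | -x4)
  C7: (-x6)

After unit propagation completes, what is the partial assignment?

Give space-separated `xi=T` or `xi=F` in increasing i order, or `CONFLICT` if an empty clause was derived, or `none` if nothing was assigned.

unit clause [4] forces x4=T; simplify:
  drop -4 from [-4, 6] -> [6]
  drop -4 from [-4, 6, -5] -> [6, -5]
  drop -4 from [-1, -4] -> [-1]
  satisfied 1 clause(s); 6 remain; assigned so far: [4]
unit clause [6] forces x6=T; simplify:
  drop -6 from [-6] -> [] (empty!)
  satisfied 3 clause(s); 3 remain; assigned so far: [4, 6]
CONFLICT (empty clause)

Answer: CONFLICT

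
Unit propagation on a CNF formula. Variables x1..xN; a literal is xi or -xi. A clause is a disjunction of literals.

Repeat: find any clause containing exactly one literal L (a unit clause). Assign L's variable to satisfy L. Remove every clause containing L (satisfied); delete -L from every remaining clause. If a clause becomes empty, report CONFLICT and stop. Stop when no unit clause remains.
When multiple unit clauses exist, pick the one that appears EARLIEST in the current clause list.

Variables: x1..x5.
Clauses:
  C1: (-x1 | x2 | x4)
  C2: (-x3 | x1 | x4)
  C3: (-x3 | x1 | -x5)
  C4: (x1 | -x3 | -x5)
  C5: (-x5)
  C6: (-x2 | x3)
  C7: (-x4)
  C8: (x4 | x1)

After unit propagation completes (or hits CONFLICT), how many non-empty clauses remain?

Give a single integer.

unit clause [-5] forces x5=F; simplify:
  satisfied 3 clause(s); 5 remain; assigned so far: [5]
unit clause [-4] forces x4=F; simplify:
  drop 4 from [-1, 2, 4] -> [-1, 2]
  drop 4 from [-3, 1, 4] -> [-3, 1]
  drop 4 from [4, 1] -> [1]
  satisfied 1 clause(s); 4 remain; assigned so far: [4, 5]
unit clause [1] forces x1=T; simplify:
  drop -1 from [-1, 2] -> [2]
  satisfied 2 clause(s); 2 remain; assigned so far: [1, 4, 5]
unit clause [2] forces x2=T; simplify:
  drop -2 from [-2, 3] -> [3]
  satisfied 1 clause(s); 1 remain; assigned so far: [1, 2, 4, 5]
unit clause [3] forces x3=T; simplify:
  satisfied 1 clause(s); 0 remain; assigned so far: [1, 2, 3, 4, 5]

Answer: 0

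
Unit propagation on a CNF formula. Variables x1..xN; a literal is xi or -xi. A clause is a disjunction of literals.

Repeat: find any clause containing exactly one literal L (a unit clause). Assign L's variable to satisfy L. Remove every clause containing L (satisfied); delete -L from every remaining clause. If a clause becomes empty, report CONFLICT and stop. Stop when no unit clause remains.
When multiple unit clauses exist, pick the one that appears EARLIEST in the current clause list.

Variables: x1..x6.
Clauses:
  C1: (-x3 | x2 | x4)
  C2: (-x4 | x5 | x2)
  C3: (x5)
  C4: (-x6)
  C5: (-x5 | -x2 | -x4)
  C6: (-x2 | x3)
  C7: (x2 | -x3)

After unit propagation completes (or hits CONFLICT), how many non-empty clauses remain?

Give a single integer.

unit clause [5] forces x5=T; simplify:
  drop -5 from [-5, -2, -4] -> [-2, -4]
  satisfied 2 clause(s); 5 remain; assigned so far: [5]
unit clause [-6] forces x6=F; simplify:
  satisfied 1 clause(s); 4 remain; assigned so far: [5, 6]

Answer: 4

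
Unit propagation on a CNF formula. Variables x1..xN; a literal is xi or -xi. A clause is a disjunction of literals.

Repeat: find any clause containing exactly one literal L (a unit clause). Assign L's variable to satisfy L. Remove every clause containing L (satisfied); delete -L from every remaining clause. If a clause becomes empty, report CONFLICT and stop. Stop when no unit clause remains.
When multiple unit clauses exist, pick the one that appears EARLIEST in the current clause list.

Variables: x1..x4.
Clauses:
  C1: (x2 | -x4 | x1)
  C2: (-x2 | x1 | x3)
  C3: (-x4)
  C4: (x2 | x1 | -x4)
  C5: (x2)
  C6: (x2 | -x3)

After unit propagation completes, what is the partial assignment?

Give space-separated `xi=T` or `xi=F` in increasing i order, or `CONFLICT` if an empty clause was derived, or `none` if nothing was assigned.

Answer: x2=T x4=F

Derivation:
unit clause [-4] forces x4=F; simplify:
  satisfied 3 clause(s); 3 remain; assigned so far: [4]
unit clause [2] forces x2=T; simplify:
  drop -2 from [-2, 1, 3] -> [1, 3]
  satisfied 2 clause(s); 1 remain; assigned so far: [2, 4]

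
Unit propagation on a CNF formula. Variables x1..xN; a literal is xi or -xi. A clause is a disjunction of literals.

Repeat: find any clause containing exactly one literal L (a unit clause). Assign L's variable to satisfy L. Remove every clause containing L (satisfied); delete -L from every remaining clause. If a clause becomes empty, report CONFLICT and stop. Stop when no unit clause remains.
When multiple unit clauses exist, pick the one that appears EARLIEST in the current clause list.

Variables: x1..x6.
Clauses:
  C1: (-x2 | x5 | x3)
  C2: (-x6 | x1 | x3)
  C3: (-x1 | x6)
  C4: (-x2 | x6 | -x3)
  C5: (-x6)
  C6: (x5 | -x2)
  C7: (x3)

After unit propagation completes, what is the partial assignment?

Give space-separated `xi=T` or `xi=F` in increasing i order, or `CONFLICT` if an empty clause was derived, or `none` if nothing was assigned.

unit clause [-6] forces x6=F; simplify:
  drop 6 from [-1, 6] -> [-1]
  drop 6 from [-2, 6, -3] -> [-2, -3]
  satisfied 2 clause(s); 5 remain; assigned so far: [6]
unit clause [-1] forces x1=F; simplify:
  satisfied 1 clause(s); 4 remain; assigned so far: [1, 6]
unit clause [3] forces x3=T; simplify:
  drop -3 from [-2, -3] -> [-2]
  satisfied 2 clause(s); 2 remain; assigned so far: [1, 3, 6]
unit clause [-2] forces x2=F; simplify:
  satisfied 2 clause(s); 0 remain; assigned so far: [1, 2, 3, 6]

Answer: x1=F x2=F x3=T x6=F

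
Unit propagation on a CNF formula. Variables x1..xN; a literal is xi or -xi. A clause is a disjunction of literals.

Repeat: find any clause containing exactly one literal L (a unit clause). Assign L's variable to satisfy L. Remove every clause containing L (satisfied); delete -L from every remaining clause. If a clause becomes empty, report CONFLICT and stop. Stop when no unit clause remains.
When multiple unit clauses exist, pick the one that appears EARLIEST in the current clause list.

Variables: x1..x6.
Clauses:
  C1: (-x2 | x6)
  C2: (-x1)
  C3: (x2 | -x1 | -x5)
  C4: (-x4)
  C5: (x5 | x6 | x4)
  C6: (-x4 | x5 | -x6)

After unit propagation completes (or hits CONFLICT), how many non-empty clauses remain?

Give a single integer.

unit clause [-1] forces x1=F; simplify:
  satisfied 2 clause(s); 4 remain; assigned so far: [1]
unit clause [-4] forces x4=F; simplify:
  drop 4 from [5, 6, 4] -> [5, 6]
  satisfied 2 clause(s); 2 remain; assigned so far: [1, 4]

Answer: 2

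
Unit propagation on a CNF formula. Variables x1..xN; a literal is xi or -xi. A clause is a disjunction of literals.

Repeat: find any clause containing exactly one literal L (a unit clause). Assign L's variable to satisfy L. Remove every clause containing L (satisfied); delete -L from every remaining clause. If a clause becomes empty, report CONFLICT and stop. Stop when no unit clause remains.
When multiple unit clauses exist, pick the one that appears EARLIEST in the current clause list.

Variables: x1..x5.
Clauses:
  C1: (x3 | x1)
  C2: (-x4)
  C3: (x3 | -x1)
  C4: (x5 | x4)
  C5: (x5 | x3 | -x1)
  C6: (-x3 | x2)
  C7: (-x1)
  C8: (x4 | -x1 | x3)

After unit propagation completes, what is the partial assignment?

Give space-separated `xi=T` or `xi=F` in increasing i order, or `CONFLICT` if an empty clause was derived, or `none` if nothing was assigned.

unit clause [-4] forces x4=F; simplify:
  drop 4 from [5, 4] -> [5]
  drop 4 from [4, -1, 3] -> [-1, 3]
  satisfied 1 clause(s); 7 remain; assigned so far: [4]
unit clause [5] forces x5=T; simplify:
  satisfied 2 clause(s); 5 remain; assigned so far: [4, 5]
unit clause [-1] forces x1=F; simplify:
  drop 1 from [3, 1] -> [3]
  satisfied 3 clause(s); 2 remain; assigned so far: [1, 4, 5]
unit clause [3] forces x3=T; simplify:
  drop -3 from [-3, 2] -> [2]
  satisfied 1 clause(s); 1 remain; assigned so far: [1, 3, 4, 5]
unit clause [2] forces x2=T; simplify:
  satisfied 1 clause(s); 0 remain; assigned so far: [1, 2, 3, 4, 5]

Answer: x1=F x2=T x3=T x4=F x5=T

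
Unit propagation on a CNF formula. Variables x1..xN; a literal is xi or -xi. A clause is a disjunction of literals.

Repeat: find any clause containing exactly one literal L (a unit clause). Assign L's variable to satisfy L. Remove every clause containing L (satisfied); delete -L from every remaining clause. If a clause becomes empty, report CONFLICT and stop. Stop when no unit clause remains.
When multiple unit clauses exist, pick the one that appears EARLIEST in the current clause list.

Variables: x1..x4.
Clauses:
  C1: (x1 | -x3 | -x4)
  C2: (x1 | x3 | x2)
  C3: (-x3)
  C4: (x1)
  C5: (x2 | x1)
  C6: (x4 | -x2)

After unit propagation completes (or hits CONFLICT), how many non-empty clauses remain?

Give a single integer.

unit clause [-3] forces x3=F; simplify:
  drop 3 from [1, 3, 2] -> [1, 2]
  satisfied 2 clause(s); 4 remain; assigned so far: [3]
unit clause [1] forces x1=T; simplify:
  satisfied 3 clause(s); 1 remain; assigned so far: [1, 3]

Answer: 1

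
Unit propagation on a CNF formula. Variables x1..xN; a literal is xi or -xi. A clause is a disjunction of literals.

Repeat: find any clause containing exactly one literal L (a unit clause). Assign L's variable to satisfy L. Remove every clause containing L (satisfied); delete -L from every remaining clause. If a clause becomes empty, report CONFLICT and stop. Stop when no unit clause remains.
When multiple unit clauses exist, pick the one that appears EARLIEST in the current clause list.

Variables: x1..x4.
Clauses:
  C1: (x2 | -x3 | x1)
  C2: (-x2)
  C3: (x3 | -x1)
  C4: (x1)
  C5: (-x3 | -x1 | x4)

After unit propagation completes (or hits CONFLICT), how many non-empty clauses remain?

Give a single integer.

Answer: 0

Derivation:
unit clause [-2] forces x2=F; simplify:
  drop 2 from [2, -3, 1] -> [-3, 1]
  satisfied 1 clause(s); 4 remain; assigned so far: [2]
unit clause [1] forces x1=T; simplify:
  drop -1 from [3, -1] -> [3]
  drop -1 from [-3, -1, 4] -> [-3, 4]
  satisfied 2 clause(s); 2 remain; assigned so far: [1, 2]
unit clause [3] forces x3=T; simplify:
  drop -3 from [-3, 4] -> [4]
  satisfied 1 clause(s); 1 remain; assigned so far: [1, 2, 3]
unit clause [4] forces x4=T; simplify:
  satisfied 1 clause(s); 0 remain; assigned so far: [1, 2, 3, 4]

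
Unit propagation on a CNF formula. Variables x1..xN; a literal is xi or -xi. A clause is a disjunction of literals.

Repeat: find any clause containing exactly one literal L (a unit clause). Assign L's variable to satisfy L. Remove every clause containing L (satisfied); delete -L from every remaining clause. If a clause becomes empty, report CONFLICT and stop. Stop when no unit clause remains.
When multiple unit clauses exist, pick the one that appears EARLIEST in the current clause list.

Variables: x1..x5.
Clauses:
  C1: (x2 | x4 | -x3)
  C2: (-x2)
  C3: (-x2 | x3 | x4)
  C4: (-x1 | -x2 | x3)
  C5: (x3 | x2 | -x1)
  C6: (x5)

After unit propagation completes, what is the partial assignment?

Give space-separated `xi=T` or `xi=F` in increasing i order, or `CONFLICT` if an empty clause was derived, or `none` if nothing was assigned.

Answer: x2=F x5=T

Derivation:
unit clause [-2] forces x2=F; simplify:
  drop 2 from [2, 4, -3] -> [4, -3]
  drop 2 from [3, 2, -1] -> [3, -1]
  satisfied 3 clause(s); 3 remain; assigned so far: [2]
unit clause [5] forces x5=T; simplify:
  satisfied 1 clause(s); 2 remain; assigned so far: [2, 5]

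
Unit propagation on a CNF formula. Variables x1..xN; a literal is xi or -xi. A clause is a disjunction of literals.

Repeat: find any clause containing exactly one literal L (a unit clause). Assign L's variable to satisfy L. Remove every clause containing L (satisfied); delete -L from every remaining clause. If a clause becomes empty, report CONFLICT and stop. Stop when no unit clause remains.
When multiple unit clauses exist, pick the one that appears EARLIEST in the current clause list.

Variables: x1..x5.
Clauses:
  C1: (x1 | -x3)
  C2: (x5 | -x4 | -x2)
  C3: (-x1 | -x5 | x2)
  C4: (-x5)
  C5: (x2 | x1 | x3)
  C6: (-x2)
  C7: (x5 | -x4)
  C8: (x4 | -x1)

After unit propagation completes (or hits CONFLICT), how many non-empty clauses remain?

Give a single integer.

Answer: 0

Derivation:
unit clause [-5] forces x5=F; simplify:
  drop 5 from [5, -4, -2] -> [-4, -2]
  drop 5 from [5, -4] -> [-4]
  satisfied 2 clause(s); 6 remain; assigned so far: [5]
unit clause [-2] forces x2=F; simplify:
  drop 2 from [2, 1, 3] -> [1, 3]
  satisfied 2 clause(s); 4 remain; assigned so far: [2, 5]
unit clause [-4] forces x4=F; simplify:
  drop 4 from [4, -1] -> [-1]
  satisfied 1 clause(s); 3 remain; assigned so far: [2, 4, 5]
unit clause [-1] forces x1=F; simplify:
  drop 1 from [1, -3] -> [-3]
  drop 1 from [1, 3] -> [3]
  satisfied 1 clause(s); 2 remain; assigned so far: [1, 2, 4, 5]
unit clause [-3] forces x3=F; simplify:
  drop 3 from [3] -> [] (empty!)
  satisfied 1 clause(s); 1 remain; assigned so far: [1, 2, 3, 4, 5]
CONFLICT (empty clause)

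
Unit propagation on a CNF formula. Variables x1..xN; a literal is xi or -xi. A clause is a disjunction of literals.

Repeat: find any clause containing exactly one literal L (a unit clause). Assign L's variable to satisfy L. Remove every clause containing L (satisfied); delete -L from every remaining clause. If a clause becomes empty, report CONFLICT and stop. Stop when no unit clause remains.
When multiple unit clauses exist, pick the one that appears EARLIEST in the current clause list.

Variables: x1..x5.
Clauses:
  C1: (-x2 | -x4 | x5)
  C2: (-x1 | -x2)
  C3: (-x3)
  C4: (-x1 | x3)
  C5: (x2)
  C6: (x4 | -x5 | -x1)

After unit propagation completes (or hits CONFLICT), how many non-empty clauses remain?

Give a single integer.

Answer: 1

Derivation:
unit clause [-3] forces x3=F; simplify:
  drop 3 from [-1, 3] -> [-1]
  satisfied 1 clause(s); 5 remain; assigned so far: [3]
unit clause [-1] forces x1=F; simplify:
  satisfied 3 clause(s); 2 remain; assigned so far: [1, 3]
unit clause [2] forces x2=T; simplify:
  drop -2 from [-2, -4, 5] -> [-4, 5]
  satisfied 1 clause(s); 1 remain; assigned so far: [1, 2, 3]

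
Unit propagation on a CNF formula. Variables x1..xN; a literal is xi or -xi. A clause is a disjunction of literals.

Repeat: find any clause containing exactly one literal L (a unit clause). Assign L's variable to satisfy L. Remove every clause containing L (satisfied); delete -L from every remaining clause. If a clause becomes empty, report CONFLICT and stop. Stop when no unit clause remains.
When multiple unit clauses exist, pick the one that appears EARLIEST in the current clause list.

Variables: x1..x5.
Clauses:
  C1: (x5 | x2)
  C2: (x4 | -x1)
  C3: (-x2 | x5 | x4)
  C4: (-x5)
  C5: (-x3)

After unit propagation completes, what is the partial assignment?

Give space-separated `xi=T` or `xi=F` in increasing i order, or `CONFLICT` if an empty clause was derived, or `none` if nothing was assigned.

unit clause [-5] forces x5=F; simplify:
  drop 5 from [5, 2] -> [2]
  drop 5 from [-2, 5, 4] -> [-2, 4]
  satisfied 1 clause(s); 4 remain; assigned so far: [5]
unit clause [2] forces x2=T; simplify:
  drop -2 from [-2, 4] -> [4]
  satisfied 1 clause(s); 3 remain; assigned so far: [2, 5]
unit clause [4] forces x4=T; simplify:
  satisfied 2 clause(s); 1 remain; assigned so far: [2, 4, 5]
unit clause [-3] forces x3=F; simplify:
  satisfied 1 clause(s); 0 remain; assigned so far: [2, 3, 4, 5]

Answer: x2=T x3=F x4=T x5=F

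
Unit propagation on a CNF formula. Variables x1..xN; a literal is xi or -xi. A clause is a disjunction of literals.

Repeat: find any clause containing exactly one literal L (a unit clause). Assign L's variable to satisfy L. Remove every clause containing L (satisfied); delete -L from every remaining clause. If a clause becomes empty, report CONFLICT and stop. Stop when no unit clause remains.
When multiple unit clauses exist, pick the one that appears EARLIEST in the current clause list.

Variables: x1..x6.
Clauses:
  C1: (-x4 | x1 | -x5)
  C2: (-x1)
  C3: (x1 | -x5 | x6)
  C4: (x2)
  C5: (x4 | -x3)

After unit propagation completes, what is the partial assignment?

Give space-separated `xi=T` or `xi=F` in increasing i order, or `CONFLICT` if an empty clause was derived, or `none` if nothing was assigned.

unit clause [-1] forces x1=F; simplify:
  drop 1 from [-4, 1, -5] -> [-4, -5]
  drop 1 from [1, -5, 6] -> [-5, 6]
  satisfied 1 clause(s); 4 remain; assigned so far: [1]
unit clause [2] forces x2=T; simplify:
  satisfied 1 clause(s); 3 remain; assigned so far: [1, 2]

Answer: x1=F x2=T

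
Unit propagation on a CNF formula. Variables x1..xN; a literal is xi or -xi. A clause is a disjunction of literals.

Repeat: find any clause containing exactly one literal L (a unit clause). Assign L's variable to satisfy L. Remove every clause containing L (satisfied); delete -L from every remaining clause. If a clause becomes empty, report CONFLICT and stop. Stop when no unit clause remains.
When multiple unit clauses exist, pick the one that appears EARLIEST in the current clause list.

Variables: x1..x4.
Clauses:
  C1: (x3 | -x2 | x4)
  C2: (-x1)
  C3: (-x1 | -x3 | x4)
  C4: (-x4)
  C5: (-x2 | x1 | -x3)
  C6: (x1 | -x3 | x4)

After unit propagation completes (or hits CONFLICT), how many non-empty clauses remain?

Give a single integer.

Answer: 0

Derivation:
unit clause [-1] forces x1=F; simplify:
  drop 1 from [-2, 1, -3] -> [-2, -3]
  drop 1 from [1, -3, 4] -> [-3, 4]
  satisfied 2 clause(s); 4 remain; assigned so far: [1]
unit clause [-4] forces x4=F; simplify:
  drop 4 from [3, -2, 4] -> [3, -2]
  drop 4 from [-3, 4] -> [-3]
  satisfied 1 clause(s); 3 remain; assigned so far: [1, 4]
unit clause [-3] forces x3=F; simplify:
  drop 3 from [3, -2] -> [-2]
  satisfied 2 clause(s); 1 remain; assigned so far: [1, 3, 4]
unit clause [-2] forces x2=F; simplify:
  satisfied 1 clause(s); 0 remain; assigned so far: [1, 2, 3, 4]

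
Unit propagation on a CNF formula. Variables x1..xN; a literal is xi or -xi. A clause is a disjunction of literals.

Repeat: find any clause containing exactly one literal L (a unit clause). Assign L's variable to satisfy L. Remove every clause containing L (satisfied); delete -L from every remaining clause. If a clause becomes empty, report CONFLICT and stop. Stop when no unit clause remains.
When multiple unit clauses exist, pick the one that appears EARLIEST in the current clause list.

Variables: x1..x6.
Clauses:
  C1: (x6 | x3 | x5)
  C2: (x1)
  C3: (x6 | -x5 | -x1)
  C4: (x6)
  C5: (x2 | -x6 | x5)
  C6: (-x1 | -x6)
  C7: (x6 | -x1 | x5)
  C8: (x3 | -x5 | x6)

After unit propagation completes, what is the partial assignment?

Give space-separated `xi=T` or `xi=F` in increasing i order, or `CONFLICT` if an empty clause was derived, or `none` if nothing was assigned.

Answer: CONFLICT

Derivation:
unit clause [1] forces x1=T; simplify:
  drop -1 from [6, -5, -1] -> [6, -5]
  drop -1 from [-1, -6] -> [-6]
  drop -1 from [6, -1, 5] -> [6, 5]
  satisfied 1 clause(s); 7 remain; assigned so far: [1]
unit clause [6] forces x6=T; simplify:
  drop -6 from [2, -6, 5] -> [2, 5]
  drop -6 from [-6] -> [] (empty!)
  satisfied 5 clause(s); 2 remain; assigned so far: [1, 6]
CONFLICT (empty clause)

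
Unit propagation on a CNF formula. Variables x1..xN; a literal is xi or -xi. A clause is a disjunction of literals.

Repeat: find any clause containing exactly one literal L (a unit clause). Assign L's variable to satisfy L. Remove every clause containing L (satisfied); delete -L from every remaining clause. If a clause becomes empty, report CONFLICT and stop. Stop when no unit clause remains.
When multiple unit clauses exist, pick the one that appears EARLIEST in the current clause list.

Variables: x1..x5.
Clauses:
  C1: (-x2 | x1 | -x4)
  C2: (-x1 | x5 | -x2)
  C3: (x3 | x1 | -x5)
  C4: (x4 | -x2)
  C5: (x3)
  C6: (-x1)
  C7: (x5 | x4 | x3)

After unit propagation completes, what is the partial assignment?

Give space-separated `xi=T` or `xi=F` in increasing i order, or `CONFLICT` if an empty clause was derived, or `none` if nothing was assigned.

Answer: x1=F x3=T

Derivation:
unit clause [3] forces x3=T; simplify:
  satisfied 3 clause(s); 4 remain; assigned so far: [3]
unit clause [-1] forces x1=F; simplify:
  drop 1 from [-2, 1, -4] -> [-2, -4]
  satisfied 2 clause(s); 2 remain; assigned so far: [1, 3]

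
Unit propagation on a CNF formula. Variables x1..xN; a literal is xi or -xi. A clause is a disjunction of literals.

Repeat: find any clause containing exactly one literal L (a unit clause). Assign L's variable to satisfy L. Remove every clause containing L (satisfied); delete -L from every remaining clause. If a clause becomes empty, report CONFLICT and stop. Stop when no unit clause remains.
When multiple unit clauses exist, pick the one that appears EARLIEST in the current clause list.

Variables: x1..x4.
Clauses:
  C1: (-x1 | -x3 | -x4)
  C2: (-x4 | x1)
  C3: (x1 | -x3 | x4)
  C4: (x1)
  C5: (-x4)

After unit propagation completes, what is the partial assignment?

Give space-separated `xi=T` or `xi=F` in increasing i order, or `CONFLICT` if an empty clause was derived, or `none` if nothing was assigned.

Answer: x1=T x4=F

Derivation:
unit clause [1] forces x1=T; simplify:
  drop -1 from [-1, -3, -4] -> [-3, -4]
  satisfied 3 clause(s); 2 remain; assigned so far: [1]
unit clause [-4] forces x4=F; simplify:
  satisfied 2 clause(s); 0 remain; assigned so far: [1, 4]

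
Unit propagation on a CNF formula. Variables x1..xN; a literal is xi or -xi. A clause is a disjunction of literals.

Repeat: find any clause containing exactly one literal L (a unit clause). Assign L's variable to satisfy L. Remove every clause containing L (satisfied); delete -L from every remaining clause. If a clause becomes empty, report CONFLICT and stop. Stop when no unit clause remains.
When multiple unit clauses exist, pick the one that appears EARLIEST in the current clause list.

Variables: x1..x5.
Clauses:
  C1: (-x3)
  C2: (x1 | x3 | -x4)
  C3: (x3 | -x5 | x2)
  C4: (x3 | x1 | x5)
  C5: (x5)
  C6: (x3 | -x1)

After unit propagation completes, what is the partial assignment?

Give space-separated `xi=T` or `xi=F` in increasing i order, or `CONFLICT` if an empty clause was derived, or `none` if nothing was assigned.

Answer: x1=F x2=T x3=F x4=F x5=T

Derivation:
unit clause [-3] forces x3=F; simplify:
  drop 3 from [1, 3, -4] -> [1, -4]
  drop 3 from [3, -5, 2] -> [-5, 2]
  drop 3 from [3, 1, 5] -> [1, 5]
  drop 3 from [3, -1] -> [-1]
  satisfied 1 clause(s); 5 remain; assigned so far: [3]
unit clause [5] forces x5=T; simplify:
  drop -5 from [-5, 2] -> [2]
  satisfied 2 clause(s); 3 remain; assigned so far: [3, 5]
unit clause [2] forces x2=T; simplify:
  satisfied 1 clause(s); 2 remain; assigned so far: [2, 3, 5]
unit clause [-1] forces x1=F; simplify:
  drop 1 from [1, -4] -> [-4]
  satisfied 1 clause(s); 1 remain; assigned so far: [1, 2, 3, 5]
unit clause [-4] forces x4=F; simplify:
  satisfied 1 clause(s); 0 remain; assigned so far: [1, 2, 3, 4, 5]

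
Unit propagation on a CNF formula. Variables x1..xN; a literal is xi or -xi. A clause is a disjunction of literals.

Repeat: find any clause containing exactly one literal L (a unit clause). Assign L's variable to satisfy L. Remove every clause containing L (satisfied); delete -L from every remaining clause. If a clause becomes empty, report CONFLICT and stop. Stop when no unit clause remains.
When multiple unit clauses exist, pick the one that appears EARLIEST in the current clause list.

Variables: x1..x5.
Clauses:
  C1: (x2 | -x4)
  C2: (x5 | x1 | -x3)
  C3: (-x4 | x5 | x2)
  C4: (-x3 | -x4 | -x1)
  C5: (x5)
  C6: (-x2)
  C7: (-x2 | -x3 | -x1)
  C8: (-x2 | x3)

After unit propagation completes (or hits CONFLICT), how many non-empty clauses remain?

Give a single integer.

Answer: 0

Derivation:
unit clause [5] forces x5=T; simplify:
  satisfied 3 clause(s); 5 remain; assigned so far: [5]
unit clause [-2] forces x2=F; simplify:
  drop 2 from [2, -4] -> [-4]
  satisfied 3 clause(s); 2 remain; assigned so far: [2, 5]
unit clause [-4] forces x4=F; simplify:
  satisfied 2 clause(s); 0 remain; assigned so far: [2, 4, 5]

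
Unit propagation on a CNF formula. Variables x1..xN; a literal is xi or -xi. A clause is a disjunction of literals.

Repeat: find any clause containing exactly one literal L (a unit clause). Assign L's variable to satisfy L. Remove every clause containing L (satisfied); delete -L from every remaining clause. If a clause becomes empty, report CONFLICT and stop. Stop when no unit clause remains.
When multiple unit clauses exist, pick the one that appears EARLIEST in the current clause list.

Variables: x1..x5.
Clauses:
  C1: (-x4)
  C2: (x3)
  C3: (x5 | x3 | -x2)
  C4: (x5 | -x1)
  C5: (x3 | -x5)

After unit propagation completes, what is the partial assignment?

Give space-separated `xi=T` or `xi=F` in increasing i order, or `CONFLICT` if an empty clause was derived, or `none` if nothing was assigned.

unit clause [-4] forces x4=F; simplify:
  satisfied 1 clause(s); 4 remain; assigned so far: [4]
unit clause [3] forces x3=T; simplify:
  satisfied 3 clause(s); 1 remain; assigned so far: [3, 4]

Answer: x3=T x4=F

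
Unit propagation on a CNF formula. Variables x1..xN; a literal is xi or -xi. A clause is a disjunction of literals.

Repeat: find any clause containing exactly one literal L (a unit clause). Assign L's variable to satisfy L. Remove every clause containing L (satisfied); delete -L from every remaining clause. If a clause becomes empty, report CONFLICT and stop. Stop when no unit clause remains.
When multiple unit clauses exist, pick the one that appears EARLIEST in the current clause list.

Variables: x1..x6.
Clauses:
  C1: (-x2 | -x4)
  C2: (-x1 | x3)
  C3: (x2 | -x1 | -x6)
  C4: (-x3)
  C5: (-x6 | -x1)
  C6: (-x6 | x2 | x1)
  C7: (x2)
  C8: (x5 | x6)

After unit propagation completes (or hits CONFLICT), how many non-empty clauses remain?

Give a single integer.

unit clause [-3] forces x3=F; simplify:
  drop 3 from [-1, 3] -> [-1]
  satisfied 1 clause(s); 7 remain; assigned so far: [3]
unit clause [-1] forces x1=F; simplify:
  drop 1 from [-6, 2, 1] -> [-6, 2]
  satisfied 3 clause(s); 4 remain; assigned so far: [1, 3]
unit clause [2] forces x2=T; simplify:
  drop -2 from [-2, -4] -> [-4]
  satisfied 2 clause(s); 2 remain; assigned so far: [1, 2, 3]
unit clause [-4] forces x4=F; simplify:
  satisfied 1 clause(s); 1 remain; assigned so far: [1, 2, 3, 4]

Answer: 1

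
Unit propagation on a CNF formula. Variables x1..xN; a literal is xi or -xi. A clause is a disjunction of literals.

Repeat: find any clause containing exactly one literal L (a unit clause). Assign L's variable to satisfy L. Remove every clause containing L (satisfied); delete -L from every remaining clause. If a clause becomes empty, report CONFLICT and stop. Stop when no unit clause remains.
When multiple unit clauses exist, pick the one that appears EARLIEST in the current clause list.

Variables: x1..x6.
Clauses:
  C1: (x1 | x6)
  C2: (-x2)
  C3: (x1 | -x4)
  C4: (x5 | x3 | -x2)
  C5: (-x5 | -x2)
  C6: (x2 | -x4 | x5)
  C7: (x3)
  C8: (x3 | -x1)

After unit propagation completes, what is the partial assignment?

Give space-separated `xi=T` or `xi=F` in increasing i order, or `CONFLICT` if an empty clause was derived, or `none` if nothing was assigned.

Answer: x2=F x3=T

Derivation:
unit clause [-2] forces x2=F; simplify:
  drop 2 from [2, -4, 5] -> [-4, 5]
  satisfied 3 clause(s); 5 remain; assigned so far: [2]
unit clause [3] forces x3=T; simplify:
  satisfied 2 clause(s); 3 remain; assigned so far: [2, 3]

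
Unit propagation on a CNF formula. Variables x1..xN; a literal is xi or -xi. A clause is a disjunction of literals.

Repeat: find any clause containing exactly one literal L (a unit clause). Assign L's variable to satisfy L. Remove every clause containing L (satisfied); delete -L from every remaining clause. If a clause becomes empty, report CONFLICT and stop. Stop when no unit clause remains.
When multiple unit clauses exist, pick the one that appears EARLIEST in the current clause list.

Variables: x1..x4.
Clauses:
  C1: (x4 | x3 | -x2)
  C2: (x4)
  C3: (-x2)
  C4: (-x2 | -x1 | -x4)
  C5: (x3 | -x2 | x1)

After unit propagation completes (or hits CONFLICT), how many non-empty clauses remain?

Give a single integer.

Answer: 0

Derivation:
unit clause [4] forces x4=T; simplify:
  drop -4 from [-2, -1, -4] -> [-2, -1]
  satisfied 2 clause(s); 3 remain; assigned so far: [4]
unit clause [-2] forces x2=F; simplify:
  satisfied 3 clause(s); 0 remain; assigned so far: [2, 4]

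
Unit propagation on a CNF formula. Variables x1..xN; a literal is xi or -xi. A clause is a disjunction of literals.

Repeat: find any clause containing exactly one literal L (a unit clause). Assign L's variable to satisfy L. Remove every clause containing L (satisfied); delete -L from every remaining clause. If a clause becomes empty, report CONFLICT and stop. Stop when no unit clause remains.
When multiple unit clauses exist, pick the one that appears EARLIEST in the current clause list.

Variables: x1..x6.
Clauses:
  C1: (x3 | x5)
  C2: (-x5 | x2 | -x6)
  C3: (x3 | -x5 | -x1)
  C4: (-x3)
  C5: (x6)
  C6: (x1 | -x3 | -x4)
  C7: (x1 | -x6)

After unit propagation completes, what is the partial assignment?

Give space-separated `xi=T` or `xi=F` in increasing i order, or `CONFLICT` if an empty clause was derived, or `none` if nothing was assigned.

Answer: CONFLICT

Derivation:
unit clause [-3] forces x3=F; simplify:
  drop 3 from [3, 5] -> [5]
  drop 3 from [3, -5, -1] -> [-5, -1]
  satisfied 2 clause(s); 5 remain; assigned so far: [3]
unit clause [5] forces x5=T; simplify:
  drop -5 from [-5, 2, -6] -> [2, -6]
  drop -5 from [-5, -1] -> [-1]
  satisfied 1 clause(s); 4 remain; assigned so far: [3, 5]
unit clause [-1] forces x1=F; simplify:
  drop 1 from [1, -6] -> [-6]
  satisfied 1 clause(s); 3 remain; assigned so far: [1, 3, 5]
unit clause [6] forces x6=T; simplify:
  drop -6 from [2, -6] -> [2]
  drop -6 from [-6] -> [] (empty!)
  satisfied 1 clause(s); 2 remain; assigned so far: [1, 3, 5, 6]
CONFLICT (empty clause)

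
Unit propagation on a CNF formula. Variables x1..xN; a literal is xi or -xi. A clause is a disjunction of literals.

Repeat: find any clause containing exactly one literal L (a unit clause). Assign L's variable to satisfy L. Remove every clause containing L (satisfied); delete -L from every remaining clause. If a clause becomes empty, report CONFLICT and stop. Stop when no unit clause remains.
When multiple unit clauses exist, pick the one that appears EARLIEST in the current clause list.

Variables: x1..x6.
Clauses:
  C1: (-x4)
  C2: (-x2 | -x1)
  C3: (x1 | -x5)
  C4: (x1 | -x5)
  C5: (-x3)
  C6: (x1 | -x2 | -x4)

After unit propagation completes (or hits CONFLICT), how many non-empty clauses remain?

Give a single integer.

Answer: 3

Derivation:
unit clause [-4] forces x4=F; simplify:
  satisfied 2 clause(s); 4 remain; assigned so far: [4]
unit clause [-3] forces x3=F; simplify:
  satisfied 1 clause(s); 3 remain; assigned so far: [3, 4]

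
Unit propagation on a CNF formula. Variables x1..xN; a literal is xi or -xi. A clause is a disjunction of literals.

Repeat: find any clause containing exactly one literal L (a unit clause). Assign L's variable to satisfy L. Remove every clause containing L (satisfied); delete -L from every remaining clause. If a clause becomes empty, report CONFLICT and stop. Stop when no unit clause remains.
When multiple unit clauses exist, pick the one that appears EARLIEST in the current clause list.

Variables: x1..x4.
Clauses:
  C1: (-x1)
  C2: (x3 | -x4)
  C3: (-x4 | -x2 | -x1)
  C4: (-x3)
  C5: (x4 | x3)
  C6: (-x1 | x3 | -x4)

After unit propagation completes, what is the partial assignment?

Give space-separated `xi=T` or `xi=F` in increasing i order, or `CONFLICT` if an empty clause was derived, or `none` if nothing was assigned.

Answer: CONFLICT

Derivation:
unit clause [-1] forces x1=F; simplify:
  satisfied 3 clause(s); 3 remain; assigned so far: [1]
unit clause [-3] forces x3=F; simplify:
  drop 3 from [3, -4] -> [-4]
  drop 3 from [4, 3] -> [4]
  satisfied 1 clause(s); 2 remain; assigned so far: [1, 3]
unit clause [-4] forces x4=F; simplify:
  drop 4 from [4] -> [] (empty!)
  satisfied 1 clause(s); 1 remain; assigned so far: [1, 3, 4]
CONFLICT (empty clause)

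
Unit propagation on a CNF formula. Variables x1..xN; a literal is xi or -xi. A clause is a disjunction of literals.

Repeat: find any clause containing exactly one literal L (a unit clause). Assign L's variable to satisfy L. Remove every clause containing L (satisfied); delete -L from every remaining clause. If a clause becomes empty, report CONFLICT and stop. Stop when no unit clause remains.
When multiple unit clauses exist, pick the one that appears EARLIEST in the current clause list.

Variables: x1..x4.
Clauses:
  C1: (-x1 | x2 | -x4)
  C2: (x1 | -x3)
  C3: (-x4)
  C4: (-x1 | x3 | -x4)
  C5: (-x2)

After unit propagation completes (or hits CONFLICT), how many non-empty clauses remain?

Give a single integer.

Answer: 1

Derivation:
unit clause [-4] forces x4=F; simplify:
  satisfied 3 clause(s); 2 remain; assigned so far: [4]
unit clause [-2] forces x2=F; simplify:
  satisfied 1 clause(s); 1 remain; assigned so far: [2, 4]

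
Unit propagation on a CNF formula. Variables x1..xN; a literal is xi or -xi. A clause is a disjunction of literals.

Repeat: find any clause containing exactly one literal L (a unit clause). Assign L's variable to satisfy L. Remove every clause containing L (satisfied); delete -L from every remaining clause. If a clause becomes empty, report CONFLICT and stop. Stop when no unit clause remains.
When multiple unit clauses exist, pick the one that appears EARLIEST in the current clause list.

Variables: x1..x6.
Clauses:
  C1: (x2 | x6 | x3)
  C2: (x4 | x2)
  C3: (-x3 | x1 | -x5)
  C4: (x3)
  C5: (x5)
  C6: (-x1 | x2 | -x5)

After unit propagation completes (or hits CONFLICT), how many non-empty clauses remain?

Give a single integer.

Answer: 0

Derivation:
unit clause [3] forces x3=T; simplify:
  drop -3 from [-3, 1, -5] -> [1, -5]
  satisfied 2 clause(s); 4 remain; assigned so far: [3]
unit clause [5] forces x5=T; simplify:
  drop -5 from [1, -5] -> [1]
  drop -5 from [-1, 2, -5] -> [-1, 2]
  satisfied 1 clause(s); 3 remain; assigned so far: [3, 5]
unit clause [1] forces x1=T; simplify:
  drop -1 from [-1, 2] -> [2]
  satisfied 1 clause(s); 2 remain; assigned so far: [1, 3, 5]
unit clause [2] forces x2=T; simplify:
  satisfied 2 clause(s); 0 remain; assigned so far: [1, 2, 3, 5]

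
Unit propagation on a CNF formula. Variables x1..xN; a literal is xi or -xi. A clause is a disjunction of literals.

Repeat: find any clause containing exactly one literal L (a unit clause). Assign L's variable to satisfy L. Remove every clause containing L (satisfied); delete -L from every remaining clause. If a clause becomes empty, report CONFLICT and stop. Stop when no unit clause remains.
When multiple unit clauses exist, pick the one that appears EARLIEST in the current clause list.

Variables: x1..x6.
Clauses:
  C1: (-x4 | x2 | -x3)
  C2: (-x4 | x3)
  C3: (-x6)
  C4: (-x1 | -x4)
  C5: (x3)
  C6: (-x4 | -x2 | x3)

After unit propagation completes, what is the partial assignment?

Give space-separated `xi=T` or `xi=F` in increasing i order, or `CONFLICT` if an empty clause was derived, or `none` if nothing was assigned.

Answer: x3=T x6=F

Derivation:
unit clause [-6] forces x6=F; simplify:
  satisfied 1 clause(s); 5 remain; assigned so far: [6]
unit clause [3] forces x3=T; simplify:
  drop -3 from [-4, 2, -3] -> [-4, 2]
  satisfied 3 clause(s); 2 remain; assigned so far: [3, 6]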